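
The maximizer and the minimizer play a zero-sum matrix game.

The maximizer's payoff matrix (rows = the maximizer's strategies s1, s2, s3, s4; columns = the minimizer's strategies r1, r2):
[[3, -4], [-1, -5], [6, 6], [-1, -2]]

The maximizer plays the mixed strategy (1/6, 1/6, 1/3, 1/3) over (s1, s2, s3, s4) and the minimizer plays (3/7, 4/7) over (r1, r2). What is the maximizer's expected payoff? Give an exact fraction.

Against (3/7, 4/7), each row's expected payoff is s1: -1; s2: -23/7; s3: 6; s4: -11/7.
Taking the (1/6, 1/6, 1/3, 1/3)-weighted average: (1/6)·(-1) + (1/6)·(-23/7) + (1/3)·(6) + (1/3)·(-11/7) = 16/21.

16/21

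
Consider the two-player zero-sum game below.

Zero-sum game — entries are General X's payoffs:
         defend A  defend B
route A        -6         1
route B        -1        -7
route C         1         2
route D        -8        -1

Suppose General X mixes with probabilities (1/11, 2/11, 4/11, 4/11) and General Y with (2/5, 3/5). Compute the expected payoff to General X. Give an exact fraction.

Against (2/5, 3/5), each row's expected payoff is route A: -9/5; route B: -23/5; route C: 8/5; route D: -19/5.
Taking the (1/11, 2/11, 4/11, 4/11)-weighted average: (1/11)·(-9/5) + (2/11)·(-23/5) + (4/11)·(8/5) + (4/11)·(-19/5) = -9/5.

-9/5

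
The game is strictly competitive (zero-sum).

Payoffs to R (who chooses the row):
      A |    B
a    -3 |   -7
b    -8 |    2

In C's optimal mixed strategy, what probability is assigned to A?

9/14

Row minima are -7 and -8, so R's maximin is -7; column maxima are -3 and 2, so C's minimax is -3. These differ, so the equilibrium is in mixed strategies.
Let C play A with probability q. R is indifferent when −3q − 7(1−q) = −8q + 2(1−q), giving q = 9/14.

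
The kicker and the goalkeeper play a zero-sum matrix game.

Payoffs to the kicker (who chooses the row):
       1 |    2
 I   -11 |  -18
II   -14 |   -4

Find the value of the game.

-208/17

Row minima are -18 and -14, so the kicker's maximin is -14; column maxima are -11 and -4, so the goalkeeper's minimax is -11. These differ, so the equilibrium is in mixed strategies.
Let the kicker play I with probability p. The goalkeeper is indifferent when −11p − 14(1−p) = −18p − 4(1−p), giving p = 10/17.
Let the goalkeeper play 1 with probability q. The kicker is indifferent when −11q − 18(1−q) = −14q − 4(1−q), giving q = 14/17.
The value is -11·(14/17) + (-18)·(3/17) = -208/17.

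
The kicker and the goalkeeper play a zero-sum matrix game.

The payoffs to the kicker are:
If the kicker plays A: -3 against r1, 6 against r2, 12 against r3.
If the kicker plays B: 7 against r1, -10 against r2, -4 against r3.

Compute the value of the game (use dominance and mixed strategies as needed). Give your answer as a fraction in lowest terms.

Column r3 is strictly dominated by r2 for the goalkeeper (it gives the kicker more in every row).
The remaining 2×2 game on (A, B) × (r1, r2) has no saddle point. Let the kicker play A with probability p; indifference gives −3p + 7(1−p) = 6p − 10(1−p), so p = 17/26.
Similarly the goalkeeper's optimal q on r1 is 8/13, and the value is -3·(8/13) + (6)·(5/13) = 6/13.

6/13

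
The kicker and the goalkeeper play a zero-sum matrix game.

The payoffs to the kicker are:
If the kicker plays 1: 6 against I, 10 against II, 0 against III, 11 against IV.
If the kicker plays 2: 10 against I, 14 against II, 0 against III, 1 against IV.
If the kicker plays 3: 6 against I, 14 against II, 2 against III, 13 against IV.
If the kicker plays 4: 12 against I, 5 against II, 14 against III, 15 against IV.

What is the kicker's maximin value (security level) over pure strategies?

The worst-case payoff for each row is 1: 0, 2: 0, 3: 2, 4: 5.
The best of these is 5.

5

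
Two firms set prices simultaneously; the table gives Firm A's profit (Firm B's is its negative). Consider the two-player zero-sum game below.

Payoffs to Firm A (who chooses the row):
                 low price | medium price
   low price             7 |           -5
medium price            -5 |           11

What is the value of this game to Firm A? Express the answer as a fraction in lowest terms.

Row minima are -5 and -5, so Firm A's maximin is -5; column maxima are 7 and 11, so Firm B's minimax is 7. These differ, so the equilibrium is in mixed strategies.
Let Firm A play low price with probability p. Firm B is indifferent when 7p − 5(1−p) = −5p + 11(1−p), giving p = 4/7.
Let Firm B play low price with probability q. Firm A is indifferent when 7q − 5(1−q) = −5q + 11(1−q), giving q = 4/7.
The value is 7·(4/7) + (-5)·(3/7) = 13/7.

13/7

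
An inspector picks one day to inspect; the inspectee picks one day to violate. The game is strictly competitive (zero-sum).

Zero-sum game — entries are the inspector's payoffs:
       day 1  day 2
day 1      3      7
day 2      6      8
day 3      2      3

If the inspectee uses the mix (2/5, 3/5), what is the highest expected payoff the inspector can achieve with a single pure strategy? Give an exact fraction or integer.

day 1: (3)·(2/5) + (7)·(3/5) = 27/5.
day 2: (6)·(2/5) + (8)·(3/5) = 36/5.
day 3: (2)·(2/5) + (3)·(3/5) = 13/5.
The best pure response is day 2 with expected payoff 36/5.

36/5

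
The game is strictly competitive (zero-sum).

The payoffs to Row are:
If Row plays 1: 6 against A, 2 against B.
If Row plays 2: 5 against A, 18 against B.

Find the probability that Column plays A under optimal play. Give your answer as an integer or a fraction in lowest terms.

Row minima are 2 and 5, so Row's maximin is 5; column maxima are 6 and 18, so Column's minimax is 6. These differ, so the equilibrium is in mixed strategies.
Let Column play A with probability q. Row is indifferent when 6q + 2(1−q) = 5q + 18(1−q), giving q = 16/17.

16/17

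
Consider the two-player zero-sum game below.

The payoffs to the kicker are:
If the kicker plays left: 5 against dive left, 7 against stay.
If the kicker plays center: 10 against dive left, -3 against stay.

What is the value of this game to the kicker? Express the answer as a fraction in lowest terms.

Row minima are 5 and -3, so the kicker's maximin is 5; column maxima are 10 and 7, so the goalkeeper's minimax is 7. These differ, so the equilibrium is in mixed strategies.
Let the kicker play left with probability p. The goalkeeper is indifferent when 5p + 10(1−p) = 7p − 3(1−p), giving p = 13/15.
Let the goalkeeper play dive left with probability q. The kicker is indifferent when 5q + 7(1−q) = 10q − 3(1−q), giving q = 2/3.
The value is 5·(2/3) + (7)·(1/3) = 17/3.

17/3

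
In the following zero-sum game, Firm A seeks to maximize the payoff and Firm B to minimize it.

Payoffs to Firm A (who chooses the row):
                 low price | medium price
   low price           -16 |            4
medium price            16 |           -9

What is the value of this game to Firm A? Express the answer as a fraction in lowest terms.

Row minima are -16 and -9, so Firm A's maximin is -9; column maxima are 16 and 4, so Firm B's minimax is 4. These differ, so the equilibrium is in mixed strategies.
Let Firm A play low price with probability p. Firm B is indifferent when −16p + 16(1−p) = 4p − 9(1−p), giving p = 5/9.
Let Firm B play low price with probability q. Firm A is indifferent when −16q + 4(1−q) = 16q − 9(1−q), giving q = 13/45.
The value is -16·(13/45) + (4)·(32/45) = -16/9.

-16/9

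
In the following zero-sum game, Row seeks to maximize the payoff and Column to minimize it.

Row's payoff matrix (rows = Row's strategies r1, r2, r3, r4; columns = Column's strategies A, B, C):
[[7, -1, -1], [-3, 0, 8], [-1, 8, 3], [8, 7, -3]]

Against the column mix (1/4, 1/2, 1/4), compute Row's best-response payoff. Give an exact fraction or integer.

r1: (7)·(1/4) + (-1)·(1/2) + (-1)·(1/4) = 1.
r2: (-3)·(1/4) + (0)·(1/2) + (8)·(1/4) = 5/4.
r3: (-1)·(1/4) + (8)·(1/2) + (3)·(1/4) = 9/2.
r4: (8)·(1/4) + (7)·(1/2) + (-3)·(1/4) = 19/4.
The best pure response is r4 with expected payoff 19/4.

19/4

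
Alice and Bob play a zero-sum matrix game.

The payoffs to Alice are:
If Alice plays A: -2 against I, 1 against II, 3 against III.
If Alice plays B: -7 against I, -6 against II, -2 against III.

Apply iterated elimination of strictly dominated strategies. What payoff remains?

-2

Column II is strictly dominated by I for Bob (-2<1, -7<-6); eliminate II.
Column III is strictly dominated by I for Bob (-2<3, -7<-2); eliminate III.
Row B is strictly dominated by row A (-2>-7); eliminate B.
Only (A, I) remains, with payoff -2.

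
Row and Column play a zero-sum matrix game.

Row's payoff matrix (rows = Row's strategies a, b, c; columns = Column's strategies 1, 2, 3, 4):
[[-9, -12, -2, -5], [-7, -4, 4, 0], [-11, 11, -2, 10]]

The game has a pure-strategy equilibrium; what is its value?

-7

Row minima: -12, -7, -11 → Row's maximin is -7.
Column maxima: -7, 11, 4, 10 → Column's minimax is -7.
They coincide at (b, 1), so the value is -7.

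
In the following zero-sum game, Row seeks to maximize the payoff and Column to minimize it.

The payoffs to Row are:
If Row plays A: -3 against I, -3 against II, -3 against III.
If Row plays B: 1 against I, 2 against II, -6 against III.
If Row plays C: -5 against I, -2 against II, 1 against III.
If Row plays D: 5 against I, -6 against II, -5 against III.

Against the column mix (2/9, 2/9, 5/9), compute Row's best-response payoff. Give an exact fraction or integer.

A: (-3)·(2/9) + (-3)·(2/9) + (-3)·(5/9) = -3.
B: (1)·(2/9) + (2)·(2/9) + (-6)·(5/9) = -8/3.
C: (-5)·(2/9) + (-2)·(2/9) + (1)·(5/9) = -1.
D: (5)·(2/9) + (-6)·(2/9) + (-5)·(5/9) = -3.
The best pure response is C with expected payoff -1.

-1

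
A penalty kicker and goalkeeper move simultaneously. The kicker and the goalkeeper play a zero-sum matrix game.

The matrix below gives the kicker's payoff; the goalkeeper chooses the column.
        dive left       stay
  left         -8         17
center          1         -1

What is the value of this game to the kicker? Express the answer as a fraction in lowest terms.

Row minima are -8 and -1, so the kicker's maximin is -1; column maxima are 1 and 17, so the goalkeeper's minimax is 1. These differ, so the equilibrium is in mixed strategies.
Let the kicker play left with probability p. The goalkeeper is indifferent when −8p + (1−p) = 17p − (1−p), giving p = 2/27.
Let the goalkeeper play dive left with probability q. The kicker is indifferent when −8q + 17(1−q) = q − (1−q), giving q = 2/3.
The value is -8·(2/3) + (17)·(1/3) = 1/3.

1/3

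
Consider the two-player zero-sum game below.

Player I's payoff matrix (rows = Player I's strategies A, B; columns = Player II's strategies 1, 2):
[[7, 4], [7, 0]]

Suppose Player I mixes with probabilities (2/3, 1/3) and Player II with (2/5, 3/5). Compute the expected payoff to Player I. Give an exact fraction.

Against (2/5, 3/5), each row's expected payoff is A: 26/5; B: 14/5.
Taking the (2/3, 1/3)-weighted average: (2/3)·(26/5) + (1/3)·(14/5) = 22/5.

22/5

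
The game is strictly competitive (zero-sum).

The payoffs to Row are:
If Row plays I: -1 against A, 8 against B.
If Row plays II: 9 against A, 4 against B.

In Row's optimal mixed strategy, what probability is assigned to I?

Row minima are -1 and 4, so Row's maximin is 4; column maxima are 9 and 8, so Column's minimax is 8. These differ, so the equilibrium is in mixed strategies.
Let Row play I with probability p. Column is indifferent when −p + 9(1−p) = 8p + 4(1−p), giving p = 5/14.

5/14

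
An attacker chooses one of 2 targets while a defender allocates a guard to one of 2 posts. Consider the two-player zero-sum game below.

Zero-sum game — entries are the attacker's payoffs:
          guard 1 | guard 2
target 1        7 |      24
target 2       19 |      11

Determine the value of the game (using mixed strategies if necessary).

Row minima are 7 and 11, so the attacker's maximin is 11; column maxima are 19 and 24, so the defender's minimax is 19. These differ, so the equilibrium is in mixed strategies.
Let the attacker play target 1 with probability p. The defender is indifferent when 7p + 19(1−p) = 24p + 11(1−p), giving p = 8/25.
Let the defender play guard 1 with probability q. The attacker is indifferent when 7q + 24(1−q) = 19q + 11(1−q), giving q = 13/25.
The value is 7·(13/25) + (24)·(12/25) = 379/25.

379/25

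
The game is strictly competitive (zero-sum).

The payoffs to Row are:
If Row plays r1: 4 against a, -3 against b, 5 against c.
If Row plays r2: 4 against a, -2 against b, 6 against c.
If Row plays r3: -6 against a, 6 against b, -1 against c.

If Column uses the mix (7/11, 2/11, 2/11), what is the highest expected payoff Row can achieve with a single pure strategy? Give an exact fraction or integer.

r1: (4)·(7/11) + (-3)·(2/11) + (5)·(2/11) = 32/11.
r2: (4)·(7/11) + (-2)·(2/11) + (6)·(2/11) = 36/11.
r3: (-6)·(7/11) + (6)·(2/11) + (-1)·(2/11) = -32/11.
The best pure response is r2 with expected payoff 36/11.

36/11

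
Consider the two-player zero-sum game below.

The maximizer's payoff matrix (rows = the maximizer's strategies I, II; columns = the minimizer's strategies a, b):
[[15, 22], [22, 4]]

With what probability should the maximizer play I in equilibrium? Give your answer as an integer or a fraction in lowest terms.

18/25

Row minima are 15 and 4, so the maximizer's maximin is 15; column maxima are 22 and 22, so the minimizer's minimax is 22. These differ, so the equilibrium is in mixed strategies.
Let the maximizer play I with probability p. The minimizer is indifferent when 15p + 22(1−p) = 22p + 4(1−p), giving p = 18/25.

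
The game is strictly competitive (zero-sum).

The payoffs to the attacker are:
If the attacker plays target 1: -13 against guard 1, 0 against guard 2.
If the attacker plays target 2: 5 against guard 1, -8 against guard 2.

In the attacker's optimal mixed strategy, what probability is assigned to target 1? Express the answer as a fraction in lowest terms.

1/2

Row minima are -13 and -8, so the attacker's maximin is -8; column maxima are 5 and 0, so the defender's minimax is 0. These differ, so the equilibrium is in mixed strategies.
Let the attacker play target 1 with probability p. The defender is indifferent when −13p + 5(1−p) = −8(1−p), giving p = 1/2.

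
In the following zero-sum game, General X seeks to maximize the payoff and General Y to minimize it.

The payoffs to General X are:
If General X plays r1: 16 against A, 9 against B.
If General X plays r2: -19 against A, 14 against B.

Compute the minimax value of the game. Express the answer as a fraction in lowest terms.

Row minima are 9 and -19, so General X's maximin is 9; column maxima are 16 and 14, so General Y's minimax is 14. These differ, so the equilibrium is in mixed strategies.
Let General X play r1 with probability p. General Y is indifferent when 16p − 19(1−p) = 9p + 14(1−p), giving p = 33/40.
Let General Y play A with probability q. General X is indifferent when 16q + 9(1−q) = −19q + 14(1−q), giving q = 1/8.
The value is 16·(1/8) + (9)·(7/8) = 79/8.

79/8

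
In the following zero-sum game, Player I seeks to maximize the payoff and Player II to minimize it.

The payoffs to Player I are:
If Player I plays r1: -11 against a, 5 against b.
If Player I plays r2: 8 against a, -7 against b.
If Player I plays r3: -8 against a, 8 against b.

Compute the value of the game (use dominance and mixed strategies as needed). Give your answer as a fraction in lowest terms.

Row r1 is strictly dominated by row r3, so Player I never plays it.
The remaining 2×2 game on (r2, r3) × (a, b) has no saddle point. Let Player I play r2 with probability p; indifference gives 8p − 8(1−p) = −7p + 8(1−p), so p = 16/31.
Similarly Player II's optimal q on a is 15/31, and the value is 8·(15/31) + (-7)·(16/31) = 8/31.

8/31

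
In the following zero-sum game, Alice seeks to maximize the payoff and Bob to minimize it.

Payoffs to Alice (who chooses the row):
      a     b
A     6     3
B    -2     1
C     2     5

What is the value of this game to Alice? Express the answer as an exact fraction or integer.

Row B is strictly dominated by row C, so Alice never plays it.
The remaining 2×2 game on (A, C) × (a, b) has no saddle point. Let Alice play A with probability p; indifference gives 6p + 2(1−p) = 3p + 5(1−p), so p = 1/2.
Similarly Bob's optimal q on a is 1/3, and the value is 6·(1/3) + (3)·(2/3) = 4.

4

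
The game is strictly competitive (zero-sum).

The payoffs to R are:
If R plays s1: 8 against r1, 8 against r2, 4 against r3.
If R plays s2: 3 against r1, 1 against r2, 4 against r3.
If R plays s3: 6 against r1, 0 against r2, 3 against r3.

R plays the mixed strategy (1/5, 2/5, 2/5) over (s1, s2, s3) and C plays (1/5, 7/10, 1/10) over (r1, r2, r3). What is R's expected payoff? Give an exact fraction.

14/5

Against (1/5, 7/10, 1/10), each row's expected payoff is s1: 38/5; s2: 17/10; s3: 3/2.
Taking the (1/5, 2/5, 2/5)-weighted average: (1/5)·(38/5) + (2/5)·(17/10) + (2/5)·(3/2) = 14/5.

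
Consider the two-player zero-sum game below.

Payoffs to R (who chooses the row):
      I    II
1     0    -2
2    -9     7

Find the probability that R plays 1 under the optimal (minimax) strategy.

Row minima are -2 and -9, so R's maximin is -2; column maxima are 0 and 7, so C's minimax is 0. These differ, so the equilibrium is in mixed strategies.
Let R play 1 with probability p. C is indifferent when −9(1−p) = −2p + 7(1−p), giving p = 8/9.

8/9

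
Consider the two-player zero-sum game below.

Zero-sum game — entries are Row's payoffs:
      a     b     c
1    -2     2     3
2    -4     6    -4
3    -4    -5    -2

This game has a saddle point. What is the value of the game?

Row minima: -2, -4, -5 → Row's maximin is -2.
Column maxima: -2, 6, 3 → Column's minimax is -2.
They coincide at (1, a), so the value is -2.

-2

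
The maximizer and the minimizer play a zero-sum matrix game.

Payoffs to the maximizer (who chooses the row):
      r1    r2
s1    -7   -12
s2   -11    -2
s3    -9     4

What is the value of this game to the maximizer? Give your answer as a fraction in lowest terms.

Row s2 is strictly dominated by row s3, so the maximizer never plays it.
The remaining 2×2 game on (s1, s3) × (r1, r2) has no saddle point. Let the maximizer play s1 with probability p; indifference gives −7p − 9(1−p) = −12p + 4(1−p), so p = 13/18.
Similarly the minimizer's optimal q on r1 is 8/9, and the value is -7·(8/9) + (-12)·(1/9) = -68/9.

-68/9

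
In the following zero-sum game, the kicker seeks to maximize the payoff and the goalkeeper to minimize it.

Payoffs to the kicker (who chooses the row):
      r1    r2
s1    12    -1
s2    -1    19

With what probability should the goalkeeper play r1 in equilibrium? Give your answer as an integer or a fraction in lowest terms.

Row minima are -1 and -1, so the kicker's maximin is -1; column maxima are 12 and 19, so the goalkeeper's minimax is 12. These differ, so the equilibrium is in mixed strategies.
Let the goalkeeper play r1 with probability q. The kicker is indifferent when 12q − (1−q) = −q + 19(1−q), giving q = 20/33.

20/33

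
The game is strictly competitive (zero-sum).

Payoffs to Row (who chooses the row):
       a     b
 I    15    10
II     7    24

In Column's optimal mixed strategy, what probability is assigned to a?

Row minima are 10 and 7, so Row's maximin is 10; column maxima are 15 and 24, so Column's minimax is 15. These differ, so the equilibrium is in mixed strategies.
Let Column play a with probability q. Row is indifferent when 15q + 10(1−q) = 7q + 24(1−q), giving q = 7/11.

7/11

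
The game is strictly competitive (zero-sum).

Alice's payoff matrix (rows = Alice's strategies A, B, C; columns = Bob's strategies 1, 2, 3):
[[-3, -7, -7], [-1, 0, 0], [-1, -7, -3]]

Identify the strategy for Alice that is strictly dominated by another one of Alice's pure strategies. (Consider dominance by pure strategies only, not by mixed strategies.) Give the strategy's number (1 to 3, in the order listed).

Compare A with B: -1 > -3, 0 > -7, 0 > -7.
So B strictly dominates A for Alice; A is strictly dominated.

1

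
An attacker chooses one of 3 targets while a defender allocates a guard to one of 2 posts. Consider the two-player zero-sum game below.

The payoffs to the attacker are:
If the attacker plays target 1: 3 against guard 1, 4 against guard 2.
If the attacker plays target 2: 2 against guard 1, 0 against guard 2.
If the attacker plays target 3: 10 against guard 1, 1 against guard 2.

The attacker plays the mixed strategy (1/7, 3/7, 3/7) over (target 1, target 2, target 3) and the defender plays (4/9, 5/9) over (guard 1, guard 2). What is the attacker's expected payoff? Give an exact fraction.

Against (4/9, 5/9), each row's expected payoff is target 1: 32/9; target 2: 8/9; target 3: 5.
Taking the (1/7, 3/7, 3/7)-weighted average: (1/7)·(32/9) + (3/7)·(8/9) + (3/7)·(5) = 191/63.

191/63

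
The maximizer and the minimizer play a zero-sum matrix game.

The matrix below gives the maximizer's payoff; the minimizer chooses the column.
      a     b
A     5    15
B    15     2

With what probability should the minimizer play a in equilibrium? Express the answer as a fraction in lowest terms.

Row minima are 5 and 2, so the maximizer's maximin is 5; column maxima are 15 and 15, so the minimizer's minimax is 15. These differ, so the equilibrium is in mixed strategies.
Let the minimizer play a with probability q. The maximizer is indifferent when 5q + 15(1−q) = 15q + 2(1−q), giving q = 13/23.

13/23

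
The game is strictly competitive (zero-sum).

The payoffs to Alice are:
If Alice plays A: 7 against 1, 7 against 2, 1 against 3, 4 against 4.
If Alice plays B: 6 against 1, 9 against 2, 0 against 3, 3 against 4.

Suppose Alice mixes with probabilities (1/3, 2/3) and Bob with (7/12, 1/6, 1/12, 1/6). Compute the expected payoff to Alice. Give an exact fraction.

Against (7/12, 1/6, 1/12, 1/6), each row's expected payoff is A: 6; B: 11/2.
Taking the (1/3, 2/3)-weighted average: (1/3)·(6) + (2/3)·(11/2) = 17/3.

17/3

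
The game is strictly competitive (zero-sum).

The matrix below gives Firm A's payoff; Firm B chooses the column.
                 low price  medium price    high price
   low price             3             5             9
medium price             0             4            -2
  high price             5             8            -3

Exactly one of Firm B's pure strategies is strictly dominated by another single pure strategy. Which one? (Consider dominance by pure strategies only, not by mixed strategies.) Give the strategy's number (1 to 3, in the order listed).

2

Firm B prefers columns that give Firm A less. Compare medium price with low price: 3 < 5, 0 < 4, 5 < 8.
So low price strictly dominates medium price for Firm B; medium price is strictly dominated.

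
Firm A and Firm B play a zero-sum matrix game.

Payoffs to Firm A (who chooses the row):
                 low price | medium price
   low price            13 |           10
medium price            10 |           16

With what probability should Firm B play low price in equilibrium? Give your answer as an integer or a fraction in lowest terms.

Row minima are 10 and 10, so Firm A's maximin is 10; column maxima are 13 and 16, so Firm B's minimax is 13. These differ, so the equilibrium is in mixed strategies.
Let Firm B play low price with probability q. Firm A is indifferent when 13q + 10(1−q) = 10q + 16(1−q), giving q = 2/3.

2/3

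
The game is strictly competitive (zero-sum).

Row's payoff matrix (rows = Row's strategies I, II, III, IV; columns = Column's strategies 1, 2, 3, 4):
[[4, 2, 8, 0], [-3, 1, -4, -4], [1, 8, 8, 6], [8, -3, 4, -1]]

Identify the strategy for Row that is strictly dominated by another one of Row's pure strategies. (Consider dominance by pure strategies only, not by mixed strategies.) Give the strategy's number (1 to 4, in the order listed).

2

Compare II with I: 4 > -3, 2 > 1, 8 > -4, 0 > -4.
So I strictly dominates II for Row; II is strictly dominated.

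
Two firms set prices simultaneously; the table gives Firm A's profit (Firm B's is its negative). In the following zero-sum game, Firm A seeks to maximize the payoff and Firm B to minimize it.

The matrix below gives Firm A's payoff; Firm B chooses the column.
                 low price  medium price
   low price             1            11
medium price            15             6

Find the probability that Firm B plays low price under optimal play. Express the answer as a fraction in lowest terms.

5/19

Row minima are 1 and 6, so Firm A's maximin is 6; column maxima are 15 and 11, so Firm B's minimax is 11. These differ, so the equilibrium is in mixed strategies.
Let Firm B play low price with probability q. Firm A is indifferent when q + 11(1−q) = 15q + 6(1−q), giving q = 5/19.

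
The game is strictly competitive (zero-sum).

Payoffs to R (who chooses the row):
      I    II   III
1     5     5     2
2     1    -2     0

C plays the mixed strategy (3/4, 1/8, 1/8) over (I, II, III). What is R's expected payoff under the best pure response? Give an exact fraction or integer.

37/8

1: (5)·(3/4) + (5)·(1/8) + (2)·(1/8) = 37/8.
2: (1)·(3/4) + (-2)·(1/8) + (0)·(1/8) = 1/2.
The best pure response is 1 with expected payoff 37/8.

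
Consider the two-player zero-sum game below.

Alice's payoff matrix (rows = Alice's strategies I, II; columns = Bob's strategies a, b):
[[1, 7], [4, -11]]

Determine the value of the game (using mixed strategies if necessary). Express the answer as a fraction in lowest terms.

13/7

Row minima are 1 and -11, so Alice's maximin is 1; column maxima are 4 and 7, so Bob's minimax is 4. These differ, so the equilibrium is in mixed strategies.
Let Alice play I with probability p. Bob is indifferent when p + 4(1−p) = 7p − 11(1−p), giving p = 5/7.
Let Bob play a with probability q. Alice is indifferent when q + 7(1−q) = 4q − 11(1−q), giving q = 6/7.
The value is 1·(6/7) + (7)·(1/7) = 13/7.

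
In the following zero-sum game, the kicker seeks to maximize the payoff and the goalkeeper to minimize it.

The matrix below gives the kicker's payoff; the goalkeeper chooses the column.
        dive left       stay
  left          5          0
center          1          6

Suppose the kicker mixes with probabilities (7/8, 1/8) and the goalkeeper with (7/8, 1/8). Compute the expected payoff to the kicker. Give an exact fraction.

129/32

Against (7/8, 1/8), each row's expected payoff is left: 35/8; center: 13/8.
Taking the (7/8, 1/8)-weighted average: (7/8)·(35/8) + (1/8)·(13/8) = 129/32.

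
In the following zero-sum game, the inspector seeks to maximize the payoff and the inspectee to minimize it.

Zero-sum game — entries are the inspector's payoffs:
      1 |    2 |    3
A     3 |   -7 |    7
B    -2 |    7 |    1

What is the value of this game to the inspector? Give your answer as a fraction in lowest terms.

Column 3 is strictly dominated by 1 for the inspectee (it gives the inspector more in every row).
The remaining 2×2 game on (A, B) × (1, 2) has no saddle point. Let the inspector play A with probability p; indifference gives 3p − 2(1−p) = −7p + 7(1−p), so p = 9/19.
Similarly the inspectee's optimal q on 1 is 14/19, and the value is 3·(14/19) + (-7)·(5/19) = 7/19.

7/19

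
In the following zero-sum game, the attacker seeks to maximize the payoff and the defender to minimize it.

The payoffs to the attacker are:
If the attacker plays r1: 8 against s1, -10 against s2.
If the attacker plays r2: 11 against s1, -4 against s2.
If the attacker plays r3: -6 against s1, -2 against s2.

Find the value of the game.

-46/19

Row r1 is strictly dominated by row r2, so the attacker never plays it.
The remaining 2×2 game on (r2, r3) × (s1, s2) has no saddle point. Let the attacker play r2 with probability p; indifference gives 11p − 6(1−p) = −4p − 2(1−p), so p = 4/19.
Similarly the defender's optimal q on s1 is 2/19, and the value is 11·(2/19) + (-4)·(17/19) = -46/19.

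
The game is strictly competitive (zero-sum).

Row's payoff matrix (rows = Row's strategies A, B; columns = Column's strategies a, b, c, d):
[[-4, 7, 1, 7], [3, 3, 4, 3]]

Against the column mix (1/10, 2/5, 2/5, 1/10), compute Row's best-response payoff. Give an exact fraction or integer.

7/2

A: (-4)·(1/10) + (7)·(2/5) + (1)·(2/5) + (7)·(1/10) = 7/2.
B: (3)·(1/10) + (3)·(2/5) + (4)·(2/5) + (3)·(1/10) = 17/5.
The best pure response is A with expected payoff 7/2.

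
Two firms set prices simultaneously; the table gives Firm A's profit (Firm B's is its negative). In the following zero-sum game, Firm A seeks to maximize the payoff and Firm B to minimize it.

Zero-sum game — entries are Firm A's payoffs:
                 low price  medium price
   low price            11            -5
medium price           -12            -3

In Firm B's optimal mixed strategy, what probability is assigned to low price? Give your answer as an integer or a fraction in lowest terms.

Row minima are -5 and -12, so Firm A's maximin is -5; column maxima are 11 and -3, so Firm B's minimax is -3. These differ, so the equilibrium is in mixed strategies.
Let Firm B play low price with probability q. Firm A is indifferent when 11q − 5(1−q) = −12q − 3(1−q), giving q = 2/25.

2/25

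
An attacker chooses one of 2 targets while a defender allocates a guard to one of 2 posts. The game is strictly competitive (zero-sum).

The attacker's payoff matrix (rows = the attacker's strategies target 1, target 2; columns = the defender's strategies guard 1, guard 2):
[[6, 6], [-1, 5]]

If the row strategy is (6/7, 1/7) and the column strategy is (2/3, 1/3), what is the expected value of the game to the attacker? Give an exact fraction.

37/7

Against (2/3, 1/3), each row's expected payoff is target 1: 6; target 2: 1.
Taking the (6/7, 1/7)-weighted average: (6/7)·(6) + (1/7)·(1) = 37/7.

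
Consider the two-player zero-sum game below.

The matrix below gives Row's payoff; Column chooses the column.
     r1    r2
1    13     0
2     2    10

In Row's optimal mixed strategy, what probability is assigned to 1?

8/21

Row minima are 0 and 2, so Row's maximin is 2; column maxima are 13 and 10, so Column's minimax is 10. These differ, so the equilibrium is in mixed strategies.
Let Row play 1 with probability p. Column is indifferent when 13p + 2(1−p) = 10(1−p), giving p = 8/21.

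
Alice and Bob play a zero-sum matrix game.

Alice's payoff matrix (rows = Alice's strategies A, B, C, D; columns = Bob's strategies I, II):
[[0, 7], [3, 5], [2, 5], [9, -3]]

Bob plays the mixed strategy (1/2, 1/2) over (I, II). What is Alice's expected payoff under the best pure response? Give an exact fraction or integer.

4

A: (0)·(1/2) + (7)·(1/2) = 7/2.
B: (3)·(1/2) + (5)·(1/2) = 4.
C: (2)·(1/2) + (5)·(1/2) = 7/2.
D: (9)·(1/2) + (-3)·(1/2) = 3.
The best pure response is B with expected payoff 4.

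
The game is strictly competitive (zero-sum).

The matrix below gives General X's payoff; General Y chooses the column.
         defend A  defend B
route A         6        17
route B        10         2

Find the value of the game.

Row minima are 6 and 2, so General X's maximin is 6; column maxima are 10 and 17, so General Y's minimax is 10. These differ, so the equilibrium is in mixed strategies.
Let General X play route A with probability p. General Y is indifferent when 6p + 10(1−p) = 17p + 2(1−p), giving p = 8/19.
Let General Y play defend A with probability q. General X is indifferent when 6q + 17(1−q) = 10q + 2(1−q), giving q = 15/19.
The value is 6·(15/19) + (17)·(4/19) = 158/19.

158/19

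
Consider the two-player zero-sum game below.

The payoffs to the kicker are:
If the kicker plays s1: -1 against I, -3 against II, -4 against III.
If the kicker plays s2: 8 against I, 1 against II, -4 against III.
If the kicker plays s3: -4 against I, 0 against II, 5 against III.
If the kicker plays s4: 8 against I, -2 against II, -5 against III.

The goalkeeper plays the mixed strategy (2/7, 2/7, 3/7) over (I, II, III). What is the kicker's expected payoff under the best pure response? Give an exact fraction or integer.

1

s1: (-1)·(2/7) + (-3)·(2/7) + (-4)·(3/7) = -20/7.
s2: (8)·(2/7) + (1)·(2/7) + (-4)·(3/7) = 6/7.
s3: (-4)·(2/7) + (0)·(2/7) + (5)·(3/7) = 1.
s4: (8)·(2/7) + (-2)·(2/7) + (-5)·(3/7) = -3/7.
The best pure response is s3 with expected payoff 1.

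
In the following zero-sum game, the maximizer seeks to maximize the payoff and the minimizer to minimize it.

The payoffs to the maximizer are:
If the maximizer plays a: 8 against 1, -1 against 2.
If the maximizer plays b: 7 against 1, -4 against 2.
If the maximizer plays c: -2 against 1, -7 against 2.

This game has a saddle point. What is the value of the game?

-1

Row minima: -1, -4, -7 → the maximizer's maximin is -1.
Column maxima: 8, -1 → the minimizer's minimax is -1.
They coincide at (a, 2), so the value is -1.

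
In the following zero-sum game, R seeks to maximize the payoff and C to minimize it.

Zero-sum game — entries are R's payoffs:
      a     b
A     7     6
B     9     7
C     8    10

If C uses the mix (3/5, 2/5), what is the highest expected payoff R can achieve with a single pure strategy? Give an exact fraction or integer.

A: (7)·(3/5) + (6)·(2/5) = 33/5.
B: (9)·(3/5) + (7)·(2/5) = 41/5.
C: (8)·(3/5) + (10)·(2/5) = 44/5.
The best pure response is C with expected payoff 44/5.

44/5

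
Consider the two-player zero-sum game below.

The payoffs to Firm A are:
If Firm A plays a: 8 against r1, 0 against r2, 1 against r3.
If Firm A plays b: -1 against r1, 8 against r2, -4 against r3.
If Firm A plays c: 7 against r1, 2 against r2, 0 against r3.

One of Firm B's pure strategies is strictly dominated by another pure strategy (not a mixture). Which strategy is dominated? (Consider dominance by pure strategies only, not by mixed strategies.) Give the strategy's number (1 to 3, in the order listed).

Firm B prefers columns that give Firm A less. Compare r1 with r3: 1 < 8, -4 < -1, 0 < 7.
So r3 strictly dominates r1 for Firm B; r1 is strictly dominated.

1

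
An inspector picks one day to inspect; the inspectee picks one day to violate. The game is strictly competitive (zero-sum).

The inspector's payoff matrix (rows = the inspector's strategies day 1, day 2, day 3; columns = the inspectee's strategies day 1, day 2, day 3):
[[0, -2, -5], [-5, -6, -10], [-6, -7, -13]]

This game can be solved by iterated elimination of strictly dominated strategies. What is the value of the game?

Column day 1 is strictly dominated by day 2 for the inspectee (-2<0, -6<-5, -7<-6); eliminate day 1.
Column day 2 is strictly dominated by day 3 for the inspectee (-5<-2, -10<-6, -13<-7); eliminate day 2.
Row day 2 is strictly dominated by row day 1 (-5>-10); eliminate day 2.
Row day 3 is strictly dominated by row day 1 (-5>-13); eliminate day 3.
Only (day 1, day 3) remains, with payoff -5.

-5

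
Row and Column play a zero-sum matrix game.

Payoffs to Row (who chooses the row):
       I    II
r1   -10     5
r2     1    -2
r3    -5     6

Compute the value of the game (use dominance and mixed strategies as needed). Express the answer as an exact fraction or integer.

-2/7

Row r1 is strictly dominated by row r3, so Row never plays it.
The remaining 2×2 game on (r2, r3) × (I, II) has no saddle point. Let Row play r2 with probability p; indifference gives p − 5(1−p) = −2p + 6(1−p), so p = 11/14.
Similarly Column's optimal q on I is 4/7, and the value is 1·(4/7) + (-2)·(3/7) = -2/7.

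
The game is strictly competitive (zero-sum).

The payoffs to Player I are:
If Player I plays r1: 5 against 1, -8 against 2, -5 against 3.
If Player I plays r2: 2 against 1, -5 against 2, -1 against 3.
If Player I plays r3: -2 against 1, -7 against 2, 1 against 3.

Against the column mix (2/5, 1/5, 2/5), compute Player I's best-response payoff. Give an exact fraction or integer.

-3/5

r1: (5)·(2/5) + (-8)·(1/5) + (-5)·(2/5) = -8/5.
r2: (2)·(2/5) + (-5)·(1/5) + (-1)·(2/5) = -3/5.
r3: (-2)·(2/5) + (-7)·(1/5) + (1)·(2/5) = -9/5.
The best pure response is r2 with expected payoff -3/5.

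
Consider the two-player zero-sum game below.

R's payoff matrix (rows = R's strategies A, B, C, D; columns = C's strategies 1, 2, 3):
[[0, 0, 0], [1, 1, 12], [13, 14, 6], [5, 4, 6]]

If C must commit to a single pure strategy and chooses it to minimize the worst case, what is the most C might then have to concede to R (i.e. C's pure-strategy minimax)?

12

The worst case (largest entry) in each column is 1: 13, 2: 14, 3: 12.
The best (smallest) of these is 12.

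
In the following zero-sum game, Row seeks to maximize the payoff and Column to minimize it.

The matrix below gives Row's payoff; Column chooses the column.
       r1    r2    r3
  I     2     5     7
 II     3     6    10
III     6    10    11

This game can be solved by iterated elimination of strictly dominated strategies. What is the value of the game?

6

Column r3 is strictly dominated by r1 for Column (2<7, 3<10, 6<11); eliminate r3.
Column r2 is strictly dominated by r1 for Column (2<5, 3<6, 6<10); eliminate r2.
Row I is strictly dominated by row II (3>2); eliminate I.
Row II is strictly dominated by row III (6>3); eliminate II.
Only (III, r1) remains, with payoff 6.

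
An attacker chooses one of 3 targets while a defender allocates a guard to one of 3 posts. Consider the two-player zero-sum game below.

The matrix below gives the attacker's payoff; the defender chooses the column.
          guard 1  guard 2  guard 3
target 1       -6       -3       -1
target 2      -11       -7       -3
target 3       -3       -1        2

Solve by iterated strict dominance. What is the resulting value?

Column guard 3 is strictly dominated by guard 1 for the defender (-6<-1, -11<-3, -3<2); eliminate guard 3.
Row target 1 is strictly dominated by row target 3 (-3>-6, -1>-3); eliminate target 1.
Row target 2 is strictly dominated by row target 3 (-3>-11, -1>-7); eliminate target 2.
Column guard 2 is strictly dominated by guard 1 for the defender (-3<-1); eliminate guard 2.
Only (target 3, guard 1) remains, with payoff -3.

-3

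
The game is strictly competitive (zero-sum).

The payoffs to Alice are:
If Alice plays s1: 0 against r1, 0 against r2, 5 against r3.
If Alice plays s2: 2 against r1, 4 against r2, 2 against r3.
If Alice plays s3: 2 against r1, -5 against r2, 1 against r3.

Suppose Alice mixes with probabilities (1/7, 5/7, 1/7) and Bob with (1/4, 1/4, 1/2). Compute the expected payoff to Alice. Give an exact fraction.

Against (1/4, 1/4, 1/2), each row's expected payoff is s1: 5/2; s2: 5/2; s3: -1/4.
Taking the (1/7, 5/7, 1/7)-weighted average: (1/7)·(5/2) + (5/7)·(5/2) + (1/7)·(-1/4) = 59/28.

59/28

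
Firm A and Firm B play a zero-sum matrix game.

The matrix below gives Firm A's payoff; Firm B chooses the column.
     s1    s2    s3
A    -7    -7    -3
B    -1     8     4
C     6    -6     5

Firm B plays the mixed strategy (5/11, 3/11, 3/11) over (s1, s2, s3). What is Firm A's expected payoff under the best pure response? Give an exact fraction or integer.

A: (-7)·(5/11) + (-7)·(3/11) + (-3)·(3/11) = -65/11.
B: (-1)·(5/11) + (8)·(3/11) + (4)·(3/11) = 31/11.
C: (6)·(5/11) + (-6)·(3/11) + (5)·(3/11) = 27/11.
The best pure response is B with expected payoff 31/11.

31/11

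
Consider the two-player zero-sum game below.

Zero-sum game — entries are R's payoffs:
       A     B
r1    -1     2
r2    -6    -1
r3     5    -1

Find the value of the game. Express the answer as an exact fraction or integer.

1

Row r2 is strictly dominated by row r1, so R never plays it.
The remaining 2×2 game on (r1, r3) × (A, B) has no saddle point. Let R play r1 with probability p; indifference gives −p + 5(1−p) = 2p − (1−p), so p = 2/3.
Similarly C's optimal q on A is 1/3, and the value is -1·(1/3) + (2)·(2/3) = 1.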